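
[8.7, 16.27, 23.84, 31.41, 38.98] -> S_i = 8.70 + 7.57*i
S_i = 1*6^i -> [1, 6, 36, 216, 1296]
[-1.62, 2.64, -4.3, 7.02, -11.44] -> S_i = -1.62*(-1.63)^i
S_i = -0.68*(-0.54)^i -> [-0.68, 0.37, -0.2, 0.11, -0.06]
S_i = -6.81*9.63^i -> [-6.81, -65.58, -631.54, -6081.71, -58566.9]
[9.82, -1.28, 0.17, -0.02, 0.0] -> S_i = 9.82*(-0.13)^i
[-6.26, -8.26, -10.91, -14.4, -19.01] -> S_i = -6.26*1.32^i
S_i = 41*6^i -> [41, 246, 1476, 8856, 53136]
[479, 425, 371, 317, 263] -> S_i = 479 + -54*i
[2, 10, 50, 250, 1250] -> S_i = 2*5^i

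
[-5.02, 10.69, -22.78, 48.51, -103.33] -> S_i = -5.02*(-2.13)^i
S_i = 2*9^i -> [2, 18, 162, 1458, 13122]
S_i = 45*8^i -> [45, 360, 2880, 23040, 184320]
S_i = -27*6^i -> [-27, -162, -972, -5832, -34992]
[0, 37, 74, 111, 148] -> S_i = 0 + 37*i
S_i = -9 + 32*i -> [-9, 23, 55, 87, 119]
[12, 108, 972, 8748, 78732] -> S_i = 12*9^i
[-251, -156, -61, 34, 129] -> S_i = -251 + 95*i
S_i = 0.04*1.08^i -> [0.04, 0.04, 0.05, 0.05, 0.05]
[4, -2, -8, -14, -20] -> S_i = 4 + -6*i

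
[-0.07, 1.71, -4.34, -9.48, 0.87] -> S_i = Random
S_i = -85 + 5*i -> [-85, -80, -75, -70, -65]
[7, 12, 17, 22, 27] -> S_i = 7 + 5*i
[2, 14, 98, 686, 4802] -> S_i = 2*7^i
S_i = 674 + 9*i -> [674, 683, 692, 701, 710]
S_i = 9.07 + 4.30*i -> [9.07, 13.37, 17.67, 21.97, 26.27]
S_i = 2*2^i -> [2, 4, 8, 16, 32]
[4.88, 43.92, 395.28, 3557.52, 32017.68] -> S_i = 4.88*9.00^i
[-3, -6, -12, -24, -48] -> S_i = -3*2^i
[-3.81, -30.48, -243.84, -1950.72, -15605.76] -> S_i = -3.81*8.00^i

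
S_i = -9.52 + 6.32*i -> [-9.52, -3.2, 3.12, 9.44, 15.76]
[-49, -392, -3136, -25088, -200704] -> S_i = -49*8^i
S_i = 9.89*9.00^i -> [9.89, 89.01, 801.09, 7209.81, 64888.29]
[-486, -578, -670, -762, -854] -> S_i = -486 + -92*i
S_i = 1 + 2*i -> [1, 3, 5, 7, 9]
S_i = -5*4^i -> [-5, -20, -80, -320, -1280]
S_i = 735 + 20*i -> [735, 755, 775, 795, 815]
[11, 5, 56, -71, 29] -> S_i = Random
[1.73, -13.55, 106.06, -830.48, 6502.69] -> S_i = 1.73*(-7.83)^i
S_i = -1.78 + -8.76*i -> [-1.78, -10.54, -19.3, -28.06, -36.82]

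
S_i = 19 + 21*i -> [19, 40, 61, 82, 103]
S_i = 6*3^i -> [6, 18, 54, 162, 486]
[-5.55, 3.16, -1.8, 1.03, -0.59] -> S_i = -5.55*(-0.57)^i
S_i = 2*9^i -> [2, 18, 162, 1458, 13122]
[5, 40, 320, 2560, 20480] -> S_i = 5*8^i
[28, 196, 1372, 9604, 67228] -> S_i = 28*7^i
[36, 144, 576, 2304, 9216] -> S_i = 36*4^i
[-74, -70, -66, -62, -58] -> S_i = -74 + 4*i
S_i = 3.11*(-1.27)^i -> [3.11, -3.95, 5.02, -6.37, 8.09]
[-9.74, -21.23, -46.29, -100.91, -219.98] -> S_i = -9.74*2.18^i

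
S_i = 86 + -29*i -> [86, 57, 28, -1, -30]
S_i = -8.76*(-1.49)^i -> [-8.76, 13.05, -19.45, 28.98, -43.18]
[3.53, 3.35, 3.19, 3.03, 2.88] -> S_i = 3.53*0.95^i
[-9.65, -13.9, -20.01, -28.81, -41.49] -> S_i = -9.65*1.44^i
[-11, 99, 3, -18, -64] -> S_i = Random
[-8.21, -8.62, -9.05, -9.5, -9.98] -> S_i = -8.21*1.05^i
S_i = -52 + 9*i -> [-52, -43, -34, -25, -16]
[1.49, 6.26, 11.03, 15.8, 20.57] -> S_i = 1.49 + 4.77*i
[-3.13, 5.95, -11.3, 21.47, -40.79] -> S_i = -3.13*(-1.90)^i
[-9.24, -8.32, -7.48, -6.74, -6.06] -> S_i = -9.24*0.90^i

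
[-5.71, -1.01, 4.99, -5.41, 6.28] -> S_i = Random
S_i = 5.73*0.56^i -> [5.73, 3.21, 1.8, 1.01, 0.56]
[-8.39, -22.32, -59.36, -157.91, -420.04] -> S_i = -8.39*2.66^i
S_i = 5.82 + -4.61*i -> [5.82, 1.21, -3.4, -8.01, -12.62]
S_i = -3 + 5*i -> [-3, 2, 7, 12, 17]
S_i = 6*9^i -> [6, 54, 486, 4374, 39366]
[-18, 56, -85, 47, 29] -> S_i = Random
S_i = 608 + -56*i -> [608, 552, 496, 440, 384]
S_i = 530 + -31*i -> [530, 499, 468, 437, 406]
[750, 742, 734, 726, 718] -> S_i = 750 + -8*i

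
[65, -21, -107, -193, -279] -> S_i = 65 + -86*i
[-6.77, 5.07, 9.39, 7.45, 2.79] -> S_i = Random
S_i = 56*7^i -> [56, 392, 2744, 19208, 134456]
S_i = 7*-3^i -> [7, -21, 63, -189, 567]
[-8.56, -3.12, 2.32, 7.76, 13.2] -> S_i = -8.56 + 5.44*i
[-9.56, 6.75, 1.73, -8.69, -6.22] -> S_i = Random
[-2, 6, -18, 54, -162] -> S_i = -2*-3^i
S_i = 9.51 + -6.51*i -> [9.51, 3.0, -3.51, -10.02, -16.53]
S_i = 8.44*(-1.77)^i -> [8.44, -14.94, 26.44, -46.8, 82.84]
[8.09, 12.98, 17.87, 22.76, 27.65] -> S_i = 8.09 + 4.89*i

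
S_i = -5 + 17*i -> [-5, 12, 29, 46, 63]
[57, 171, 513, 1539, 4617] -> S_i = 57*3^i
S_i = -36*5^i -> [-36, -180, -900, -4500, -22500]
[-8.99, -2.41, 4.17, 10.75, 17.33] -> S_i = -8.99 + 6.58*i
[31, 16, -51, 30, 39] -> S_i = Random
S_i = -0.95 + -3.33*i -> [-0.95, -4.28, -7.61, -10.94, -14.27]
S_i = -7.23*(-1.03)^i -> [-7.23, 7.45, -7.67, 7.9, -8.14]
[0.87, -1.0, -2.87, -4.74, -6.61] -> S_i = 0.87 + -1.87*i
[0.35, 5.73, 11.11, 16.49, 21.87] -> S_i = 0.35 + 5.38*i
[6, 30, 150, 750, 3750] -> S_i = 6*5^i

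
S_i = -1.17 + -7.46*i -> [-1.17, -8.63, -16.09, -23.55, -31.01]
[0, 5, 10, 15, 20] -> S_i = 0 + 5*i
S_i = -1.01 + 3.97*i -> [-1.01, 2.96, 6.93, 10.9, 14.87]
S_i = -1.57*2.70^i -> [-1.57, -4.24, -11.45, -30.9, -83.44]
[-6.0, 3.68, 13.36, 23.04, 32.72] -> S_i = -6.00 + 9.68*i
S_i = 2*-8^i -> [2, -16, 128, -1024, 8192]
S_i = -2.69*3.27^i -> [-2.69, -8.8, -28.76, -94.06, -307.57]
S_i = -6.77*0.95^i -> [-6.77, -6.43, -6.11, -5.8, -5.51]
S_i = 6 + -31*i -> [6, -25, -56, -87, -118]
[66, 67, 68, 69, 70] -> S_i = 66 + 1*i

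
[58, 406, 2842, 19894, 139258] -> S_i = 58*7^i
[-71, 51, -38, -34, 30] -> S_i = Random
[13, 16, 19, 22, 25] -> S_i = 13 + 3*i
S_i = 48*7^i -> [48, 336, 2352, 16464, 115248]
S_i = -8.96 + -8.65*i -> [-8.96, -17.61, -26.26, -34.91, -43.56]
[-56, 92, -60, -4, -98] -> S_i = Random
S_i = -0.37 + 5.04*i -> [-0.37, 4.67, 9.71, 14.75, 19.79]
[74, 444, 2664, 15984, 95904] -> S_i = 74*6^i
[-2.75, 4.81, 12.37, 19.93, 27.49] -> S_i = -2.75 + 7.56*i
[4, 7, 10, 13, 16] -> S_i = 4 + 3*i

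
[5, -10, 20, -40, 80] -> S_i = 5*-2^i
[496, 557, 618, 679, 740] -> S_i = 496 + 61*i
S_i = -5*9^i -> [-5, -45, -405, -3645, -32805]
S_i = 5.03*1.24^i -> [5.03, 6.24, 7.73, 9.59, 11.89]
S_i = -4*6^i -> [-4, -24, -144, -864, -5184]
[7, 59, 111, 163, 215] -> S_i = 7 + 52*i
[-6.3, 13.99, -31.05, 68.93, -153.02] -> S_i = -6.30*(-2.22)^i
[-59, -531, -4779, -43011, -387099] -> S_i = -59*9^i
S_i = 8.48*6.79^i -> [8.48, 57.58, 390.96, 2654.64, 18024.99]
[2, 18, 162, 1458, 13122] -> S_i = 2*9^i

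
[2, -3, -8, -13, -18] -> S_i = 2 + -5*i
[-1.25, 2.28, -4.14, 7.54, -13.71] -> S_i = -1.25*(-1.82)^i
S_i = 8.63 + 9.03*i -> [8.63, 17.66, 26.69, 35.72, 44.75]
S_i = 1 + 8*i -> [1, 9, 17, 25, 33]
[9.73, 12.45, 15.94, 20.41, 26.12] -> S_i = 9.73*1.28^i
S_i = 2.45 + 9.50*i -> [2.45, 11.95, 21.45, 30.95, 40.45]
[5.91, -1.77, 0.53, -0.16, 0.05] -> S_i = 5.91*(-0.30)^i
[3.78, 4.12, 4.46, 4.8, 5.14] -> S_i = 3.78 + 0.34*i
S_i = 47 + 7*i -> [47, 54, 61, 68, 75]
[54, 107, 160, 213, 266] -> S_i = 54 + 53*i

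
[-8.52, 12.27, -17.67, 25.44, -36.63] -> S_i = -8.52*(-1.44)^i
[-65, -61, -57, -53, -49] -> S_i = -65 + 4*i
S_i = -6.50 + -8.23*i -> [-6.5, -14.73, -22.96, -31.19, -39.42]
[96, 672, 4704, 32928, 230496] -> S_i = 96*7^i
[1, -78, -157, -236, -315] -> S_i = 1 + -79*i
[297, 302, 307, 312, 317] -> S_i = 297 + 5*i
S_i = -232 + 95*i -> [-232, -137, -42, 53, 148]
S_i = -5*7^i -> [-5, -35, -245, -1715, -12005]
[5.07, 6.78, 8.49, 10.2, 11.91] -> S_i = 5.07 + 1.71*i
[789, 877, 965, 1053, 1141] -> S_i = 789 + 88*i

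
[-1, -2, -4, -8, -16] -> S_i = -1*2^i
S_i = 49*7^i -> [49, 343, 2401, 16807, 117649]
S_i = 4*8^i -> [4, 32, 256, 2048, 16384]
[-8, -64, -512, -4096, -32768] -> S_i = -8*8^i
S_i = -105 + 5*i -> [-105, -100, -95, -90, -85]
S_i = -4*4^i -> [-4, -16, -64, -256, -1024]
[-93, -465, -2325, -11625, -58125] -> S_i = -93*5^i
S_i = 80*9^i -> [80, 720, 6480, 58320, 524880]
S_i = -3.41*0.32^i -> [-3.41, -1.09, -0.35, -0.11, -0.04]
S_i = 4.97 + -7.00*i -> [4.97, -2.03, -9.03, -16.03, -23.03]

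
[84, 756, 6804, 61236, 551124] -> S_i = 84*9^i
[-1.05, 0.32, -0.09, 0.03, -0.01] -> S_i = -1.05*(-0.30)^i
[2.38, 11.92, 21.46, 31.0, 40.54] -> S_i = 2.38 + 9.54*i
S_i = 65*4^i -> [65, 260, 1040, 4160, 16640]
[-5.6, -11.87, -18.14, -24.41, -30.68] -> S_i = -5.60 + -6.27*i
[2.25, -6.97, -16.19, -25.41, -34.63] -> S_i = 2.25 + -9.22*i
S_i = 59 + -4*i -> [59, 55, 51, 47, 43]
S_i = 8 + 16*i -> [8, 24, 40, 56, 72]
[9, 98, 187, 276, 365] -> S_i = 9 + 89*i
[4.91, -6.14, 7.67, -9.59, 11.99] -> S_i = 4.91*(-1.25)^i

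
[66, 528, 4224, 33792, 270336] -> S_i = 66*8^i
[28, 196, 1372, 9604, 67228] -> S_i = 28*7^i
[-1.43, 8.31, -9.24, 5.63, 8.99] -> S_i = Random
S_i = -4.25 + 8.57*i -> [-4.25, 4.32, 12.89, 21.46, 30.03]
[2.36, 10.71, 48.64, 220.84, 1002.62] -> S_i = 2.36*4.54^i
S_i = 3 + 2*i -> [3, 5, 7, 9, 11]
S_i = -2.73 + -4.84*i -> [-2.73, -7.57, -12.41, -17.25, -22.09]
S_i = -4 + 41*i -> [-4, 37, 78, 119, 160]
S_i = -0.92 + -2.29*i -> [-0.92, -3.21, -5.5, -7.79, -10.08]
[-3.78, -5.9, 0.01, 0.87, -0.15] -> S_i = Random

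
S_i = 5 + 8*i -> [5, 13, 21, 29, 37]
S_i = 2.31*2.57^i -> [2.31, 5.94, 15.26, 39.21, 100.77]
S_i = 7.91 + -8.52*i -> [7.91, -0.61, -9.13, -17.65, -26.17]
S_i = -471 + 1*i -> [-471, -470, -469, -468, -467]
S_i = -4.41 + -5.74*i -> [-4.41, -10.15, -15.89, -21.63, -27.37]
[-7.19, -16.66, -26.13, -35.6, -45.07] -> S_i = -7.19 + -9.47*i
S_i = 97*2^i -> [97, 194, 388, 776, 1552]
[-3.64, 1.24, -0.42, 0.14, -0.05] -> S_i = -3.64*(-0.34)^i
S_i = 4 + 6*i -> [4, 10, 16, 22, 28]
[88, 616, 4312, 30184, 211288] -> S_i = 88*7^i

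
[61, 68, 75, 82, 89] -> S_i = 61 + 7*i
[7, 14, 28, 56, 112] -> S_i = 7*2^i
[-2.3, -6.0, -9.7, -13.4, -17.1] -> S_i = -2.30 + -3.70*i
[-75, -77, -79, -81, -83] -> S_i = -75 + -2*i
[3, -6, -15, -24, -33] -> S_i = 3 + -9*i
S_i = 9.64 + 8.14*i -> [9.64, 17.78, 25.92, 34.06, 42.2]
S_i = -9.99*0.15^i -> [-9.99, -1.5, -0.22, -0.03, -0.01]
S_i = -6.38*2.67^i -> [-6.38, -17.03, -45.48, -121.44, -324.24]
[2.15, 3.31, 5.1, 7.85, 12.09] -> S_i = 2.15*1.54^i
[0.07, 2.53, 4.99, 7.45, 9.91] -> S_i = 0.07 + 2.46*i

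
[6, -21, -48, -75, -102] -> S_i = 6 + -27*i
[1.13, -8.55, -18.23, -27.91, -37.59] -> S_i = 1.13 + -9.68*i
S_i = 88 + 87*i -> [88, 175, 262, 349, 436]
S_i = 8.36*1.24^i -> [8.36, 10.37, 12.85, 15.94, 19.76]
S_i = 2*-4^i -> [2, -8, 32, -128, 512]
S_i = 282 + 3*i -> [282, 285, 288, 291, 294]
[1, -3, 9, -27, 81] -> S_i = 1*-3^i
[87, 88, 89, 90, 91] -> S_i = 87 + 1*i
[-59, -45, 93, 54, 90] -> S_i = Random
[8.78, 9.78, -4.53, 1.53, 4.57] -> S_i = Random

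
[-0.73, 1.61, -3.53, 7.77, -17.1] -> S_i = -0.73*(-2.20)^i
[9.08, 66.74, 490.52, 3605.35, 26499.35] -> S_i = 9.08*7.35^i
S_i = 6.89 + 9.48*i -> [6.89, 16.37, 25.85, 35.33, 44.81]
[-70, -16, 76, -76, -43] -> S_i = Random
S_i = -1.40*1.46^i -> [-1.4, -2.04, -2.98, -4.36, -6.36]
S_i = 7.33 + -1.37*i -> [7.33, 5.96, 4.59, 3.22, 1.85]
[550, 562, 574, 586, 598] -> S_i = 550 + 12*i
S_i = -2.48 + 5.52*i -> [-2.48, 3.04, 8.56, 14.08, 19.6]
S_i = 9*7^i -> [9, 63, 441, 3087, 21609]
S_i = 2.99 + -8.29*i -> [2.99, -5.3, -13.59, -21.88, -30.17]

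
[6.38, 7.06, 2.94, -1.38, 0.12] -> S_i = Random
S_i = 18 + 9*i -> [18, 27, 36, 45, 54]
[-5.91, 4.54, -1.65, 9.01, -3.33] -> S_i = Random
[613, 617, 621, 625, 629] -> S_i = 613 + 4*i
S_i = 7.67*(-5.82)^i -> [7.67, -44.64, 259.8, -1512.04, 8800.09]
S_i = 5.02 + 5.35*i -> [5.02, 10.37, 15.72, 21.07, 26.42]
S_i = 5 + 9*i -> [5, 14, 23, 32, 41]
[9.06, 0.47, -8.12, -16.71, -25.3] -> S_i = 9.06 + -8.59*i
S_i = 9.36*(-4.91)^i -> [9.36, -45.96, 225.65, -1107.95, 5440.04]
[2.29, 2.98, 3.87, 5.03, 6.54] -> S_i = 2.29*1.30^i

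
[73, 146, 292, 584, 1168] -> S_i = 73*2^i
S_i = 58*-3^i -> [58, -174, 522, -1566, 4698]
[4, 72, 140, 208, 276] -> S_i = 4 + 68*i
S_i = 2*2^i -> [2, 4, 8, 16, 32]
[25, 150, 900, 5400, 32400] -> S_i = 25*6^i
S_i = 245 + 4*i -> [245, 249, 253, 257, 261]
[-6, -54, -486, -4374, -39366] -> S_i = -6*9^i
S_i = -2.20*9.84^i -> [-2.2, -21.65, -213.02, -2096.08, -20625.43]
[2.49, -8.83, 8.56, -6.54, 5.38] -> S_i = Random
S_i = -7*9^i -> [-7, -63, -567, -5103, -45927]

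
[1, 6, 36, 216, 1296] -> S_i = 1*6^i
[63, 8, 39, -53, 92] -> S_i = Random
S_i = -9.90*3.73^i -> [-9.9, -36.93, -137.74, -513.76, -1916.33]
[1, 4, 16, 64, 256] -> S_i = 1*4^i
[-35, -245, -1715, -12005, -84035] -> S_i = -35*7^i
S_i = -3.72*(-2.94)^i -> [-3.72, 10.94, -32.15, 94.53, -277.93]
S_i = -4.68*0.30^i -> [-4.68, -1.4, -0.42, -0.13, -0.04]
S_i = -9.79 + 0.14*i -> [-9.79, -9.65, -9.51, -9.37, -9.23]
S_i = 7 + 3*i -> [7, 10, 13, 16, 19]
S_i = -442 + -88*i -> [-442, -530, -618, -706, -794]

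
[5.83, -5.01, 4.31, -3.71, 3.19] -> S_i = 5.83*(-0.86)^i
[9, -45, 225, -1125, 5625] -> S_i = 9*-5^i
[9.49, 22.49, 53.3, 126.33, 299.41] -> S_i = 9.49*2.37^i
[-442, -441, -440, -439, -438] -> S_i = -442 + 1*i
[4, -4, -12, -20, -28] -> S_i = 4 + -8*i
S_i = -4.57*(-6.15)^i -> [-4.57, 28.11, -172.85, 1063.02, -6537.57]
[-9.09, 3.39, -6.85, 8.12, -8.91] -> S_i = Random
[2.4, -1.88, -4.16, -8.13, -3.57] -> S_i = Random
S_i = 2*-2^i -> [2, -4, 8, -16, 32]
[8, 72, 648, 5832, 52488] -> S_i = 8*9^i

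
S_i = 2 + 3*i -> [2, 5, 8, 11, 14]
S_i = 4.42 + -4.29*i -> [4.42, 0.13, -4.16, -8.45, -12.74]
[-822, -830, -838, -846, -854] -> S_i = -822 + -8*i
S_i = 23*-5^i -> [23, -115, 575, -2875, 14375]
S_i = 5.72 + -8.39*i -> [5.72, -2.67, -11.06, -19.45, -27.84]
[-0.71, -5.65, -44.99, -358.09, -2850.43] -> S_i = -0.71*7.96^i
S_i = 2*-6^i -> [2, -12, 72, -432, 2592]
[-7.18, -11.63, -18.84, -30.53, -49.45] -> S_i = -7.18*1.62^i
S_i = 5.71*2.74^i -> [5.71, 15.65, 42.87, 117.46, 321.84]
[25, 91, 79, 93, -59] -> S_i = Random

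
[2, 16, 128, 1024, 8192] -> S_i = 2*8^i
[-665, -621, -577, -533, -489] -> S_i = -665 + 44*i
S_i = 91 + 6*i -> [91, 97, 103, 109, 115]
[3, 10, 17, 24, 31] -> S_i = 3 + 7*i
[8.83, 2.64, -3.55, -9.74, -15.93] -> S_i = 8.83 + -6.19*i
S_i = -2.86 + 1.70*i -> [-2.86, -1.16, 0.54, 2.24, 3.94]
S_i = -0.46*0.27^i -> [-0.46, -0.12, -0.03, -0.01, -0.0]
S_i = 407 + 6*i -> [407, 413, 419, 425, 431]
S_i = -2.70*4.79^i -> [-2.7, -12.93, -61.95, -296.74, -1421.37]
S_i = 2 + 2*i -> [2, 4, 6, 8, 10]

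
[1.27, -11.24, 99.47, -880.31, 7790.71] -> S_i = 1.27*(-8.85)^i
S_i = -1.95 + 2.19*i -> [-1.95, 0.24, 2.43, 4.62, 6.81]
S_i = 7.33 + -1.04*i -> [7.33, 6.29, 5.25, 4.21, 3.17]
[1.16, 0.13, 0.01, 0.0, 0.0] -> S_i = 1.16*0.11^i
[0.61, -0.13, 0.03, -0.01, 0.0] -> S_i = 0.61*(-0.22)^i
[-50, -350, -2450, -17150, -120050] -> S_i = -50*7^i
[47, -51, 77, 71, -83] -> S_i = Random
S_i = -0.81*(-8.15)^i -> [-0.81, 6.6, -53.8, 438.49, -3573.68]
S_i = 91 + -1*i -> [91, 90, 89, 88, 87]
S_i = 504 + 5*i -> [504, 509, 514, 519, 524]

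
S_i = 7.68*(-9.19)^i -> [7.68, -70.58, 648.62, -5960.84, 54780.16]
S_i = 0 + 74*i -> [0, 74, 148, 222, 296]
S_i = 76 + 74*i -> [76, 150, 224, 298, 372]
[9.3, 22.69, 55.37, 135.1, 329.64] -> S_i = 9.30*2.44^i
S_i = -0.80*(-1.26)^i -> [-0.8, 1.01, -1.27, 1.6, -2.02]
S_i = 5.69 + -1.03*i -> [5.69, 4.66, 3.63, 2.6, 1.57]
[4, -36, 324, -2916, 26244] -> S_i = 4*-9^i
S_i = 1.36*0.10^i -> [1.36, 0.14, 0.01, 0.0, 0.0]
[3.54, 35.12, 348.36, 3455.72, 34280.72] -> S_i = 3.54*9.92^i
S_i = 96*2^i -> [96, 192, 384, 768, 1536]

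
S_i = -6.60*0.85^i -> [-6.6, -5.61, -4.77, -4.05, -3.45]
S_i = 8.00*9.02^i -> [8.0, 72.16, 650.88, 5870.97, 52956.12]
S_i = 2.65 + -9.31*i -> [2.65, -6.66, -15.97, -25.28, -34.59]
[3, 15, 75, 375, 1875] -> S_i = 3*5^i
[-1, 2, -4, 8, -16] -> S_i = -1*-2^i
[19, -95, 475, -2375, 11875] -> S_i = 19*-5^i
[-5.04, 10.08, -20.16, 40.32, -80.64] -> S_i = -5.04*(-2.00)^i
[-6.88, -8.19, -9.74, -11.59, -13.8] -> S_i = -6.88*1.19^i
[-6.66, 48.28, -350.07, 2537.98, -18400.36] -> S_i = -6.66*(-7.25)^i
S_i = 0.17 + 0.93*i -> [0.17, 1.1, 2.03, 2.96, 3.89]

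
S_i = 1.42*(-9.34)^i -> [1.42, -13.26, 123.87, -1156.99, 10806.27]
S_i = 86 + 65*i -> [86, 151, 216, 281, 346]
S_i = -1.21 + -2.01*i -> [-1.21, -3.22, -5.23, -7.24, -9.25]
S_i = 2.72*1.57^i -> [2.72, 4.27, 6.7, 10.53, 16.53]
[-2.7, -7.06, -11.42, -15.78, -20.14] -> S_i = -2.70 + -4.36*i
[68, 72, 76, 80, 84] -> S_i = 68 + 4*i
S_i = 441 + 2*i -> [441, 443, 445, 447, 449]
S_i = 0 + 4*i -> [0, 4, 8, 12, 16]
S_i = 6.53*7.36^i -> [6.53, 48.06, 353.73, 2603.43, 19161.28]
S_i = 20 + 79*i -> [20, 99, 178, 257, 336]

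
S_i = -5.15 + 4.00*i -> [-5.15, -1.15, 2.85, 6.85, 10.85]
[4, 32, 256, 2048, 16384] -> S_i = 4*8^i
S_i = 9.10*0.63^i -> [9.1, 5.73, 3.61, 2.28, 1.43]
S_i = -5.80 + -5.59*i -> [-5.8, -11.39, -16.98, -22.57, -28.16]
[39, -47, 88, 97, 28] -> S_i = Random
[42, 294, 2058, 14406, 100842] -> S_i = 42*7^i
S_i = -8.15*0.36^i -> [-8.15, -2.93, -1.06, -0.38, -0.14]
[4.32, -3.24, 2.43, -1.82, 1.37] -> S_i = 4.32*(-0.75)^i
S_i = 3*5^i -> [3, 15, 75, 375, 1875]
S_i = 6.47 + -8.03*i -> [6.47, -1.56, -9.59, -17.62, -25.65]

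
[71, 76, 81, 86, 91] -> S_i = 71 + 5*i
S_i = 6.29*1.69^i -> [6.29, 10.63, 17.96, 30.36, 51.31]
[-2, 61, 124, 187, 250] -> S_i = -2 + 63*i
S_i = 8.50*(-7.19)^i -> [8.5, -61.12, 439.42, -3159.41, 22716.14]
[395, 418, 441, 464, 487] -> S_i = 395 + 23*i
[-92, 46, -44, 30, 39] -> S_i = Random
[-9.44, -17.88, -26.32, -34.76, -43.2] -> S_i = -9.44 + -8.44*i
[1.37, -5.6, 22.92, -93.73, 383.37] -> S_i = 1.37*(-4.09)^i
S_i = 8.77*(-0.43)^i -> [8.77, -3.77, 1.62, -0.7, 0.3]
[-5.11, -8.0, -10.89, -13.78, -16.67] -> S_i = -5.11 + -2.89*i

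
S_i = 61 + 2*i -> [61, 63, 65, 67, 69]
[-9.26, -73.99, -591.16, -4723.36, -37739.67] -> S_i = -9.26*7.99^i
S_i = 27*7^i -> [27, 189, 1323, 9261, 64827]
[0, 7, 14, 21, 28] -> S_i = 0 + 7*i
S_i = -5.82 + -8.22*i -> [-5.82, -14.04, -22.26, -30.48, -38.7]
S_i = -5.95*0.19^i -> [-5.95, -1.13, -0.21, -0.04, -0.01]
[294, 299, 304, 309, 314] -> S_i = 294 + 5*i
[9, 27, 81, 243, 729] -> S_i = 9*3^i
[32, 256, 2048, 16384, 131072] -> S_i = 32*8^i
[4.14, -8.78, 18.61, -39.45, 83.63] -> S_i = 4.14*(-2.12)^i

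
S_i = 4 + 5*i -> [4, 9, 14, 19, 24]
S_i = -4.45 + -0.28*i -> [-4.45, -4.73, -5.01, -5.29, -5.57]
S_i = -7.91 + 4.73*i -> [-7.91, -3.18, 1.55, 6.28, 11.01]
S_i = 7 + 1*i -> [7, 8, 9, 10, 11]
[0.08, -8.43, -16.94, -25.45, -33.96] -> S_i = 0.08 + -8.51*i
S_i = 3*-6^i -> [3, -18, 108, -648, 3888]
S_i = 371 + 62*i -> [371, 433, 495, 557, 619]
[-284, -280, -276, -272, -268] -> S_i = -284 + 4*i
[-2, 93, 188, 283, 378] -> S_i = -2 + 95*i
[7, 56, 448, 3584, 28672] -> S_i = 7*8^i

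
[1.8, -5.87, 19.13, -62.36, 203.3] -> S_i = 1.80*(-3.26)^i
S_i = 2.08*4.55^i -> [2.08, 9.46, 43.06, 195.93, 891.47]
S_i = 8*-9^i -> [8, -72, 648, -5832, 52488]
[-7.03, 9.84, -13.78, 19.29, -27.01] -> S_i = -7.03*(-1.40)^i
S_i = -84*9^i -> [-84, -756, -6804, -61236, -551124]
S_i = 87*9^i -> [87, 783, 7047, 63423, 570807]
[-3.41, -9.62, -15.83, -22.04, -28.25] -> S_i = -3.41 + -6.21*i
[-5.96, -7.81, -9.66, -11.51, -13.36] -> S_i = -5.96 + -1.85*i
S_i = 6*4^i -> [6, 24, 96, 384, 1536]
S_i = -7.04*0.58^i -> [-7.04, -4.08, -2.37, -1.37, -0.8]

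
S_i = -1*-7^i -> [-1, 7, -49, 343, -2401]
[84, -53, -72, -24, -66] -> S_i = Random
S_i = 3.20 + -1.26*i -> [3.2, 1.94, 0.68, -0.58, -1.84]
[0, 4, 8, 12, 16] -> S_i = 0 + 4*i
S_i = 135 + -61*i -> [135, 74, 13, -48, -109]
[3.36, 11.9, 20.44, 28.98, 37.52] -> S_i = 3.36 + 8.54*i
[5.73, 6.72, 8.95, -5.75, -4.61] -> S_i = Random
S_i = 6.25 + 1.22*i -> [6.25, 7.47, 8.69, 9.91, 11.13]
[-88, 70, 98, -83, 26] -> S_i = Random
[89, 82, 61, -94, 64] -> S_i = Random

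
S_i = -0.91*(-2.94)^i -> [-0.91, 2.68, -7.87, 23.13, -67.99]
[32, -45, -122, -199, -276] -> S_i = 32 + -77*i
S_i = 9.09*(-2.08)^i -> [9.09, -18.91, 39.33, -81.8, 170.14]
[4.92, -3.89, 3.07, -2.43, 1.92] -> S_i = 4.92*(-0.79)^i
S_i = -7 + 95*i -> [-7, 88, 183, 278, 373]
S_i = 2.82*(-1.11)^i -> [2.82, -3.13, 3.47, -3.86, 4.28]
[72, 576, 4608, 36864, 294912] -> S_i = 72*8^i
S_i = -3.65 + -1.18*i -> [-3.65, -4.83, -6.01, -7.19, -8.37]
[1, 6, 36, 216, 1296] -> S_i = 1*6^i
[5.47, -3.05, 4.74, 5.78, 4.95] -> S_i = Random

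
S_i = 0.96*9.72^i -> [0.96, 9.33, 90.7, 881.6, 8569.12]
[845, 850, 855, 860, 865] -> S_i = 845 + 5*i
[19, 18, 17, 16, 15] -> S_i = 19 + -1*i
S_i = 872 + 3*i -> [872, 875, 878, 881, 884]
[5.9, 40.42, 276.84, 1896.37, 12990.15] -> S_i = 5.90*6.85^i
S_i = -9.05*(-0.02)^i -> [-9.05, 0.18, -0.0, 0.0, -0.0]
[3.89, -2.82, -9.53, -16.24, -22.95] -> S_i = 3.89 + -6.71*i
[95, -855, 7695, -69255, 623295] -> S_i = 95*-9^i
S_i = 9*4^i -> [9, 36, 144, 576, 2304]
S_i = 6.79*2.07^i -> [6.79, 14.06, 29.09, 60.23, 124.67]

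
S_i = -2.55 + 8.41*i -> [-2.55, 5.86, 14.27, 22.68, 31.09]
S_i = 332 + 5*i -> [332, 337, 342, 347, 352]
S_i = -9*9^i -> [-9, -81, -729, -6561, -59049]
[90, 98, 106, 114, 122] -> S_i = 90 + 8*i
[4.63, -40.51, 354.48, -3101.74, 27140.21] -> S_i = 4.63*(-8.75)^i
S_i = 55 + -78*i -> [55, -23, -101, -179, -257]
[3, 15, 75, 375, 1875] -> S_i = 3*5^i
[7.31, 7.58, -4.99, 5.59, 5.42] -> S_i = Random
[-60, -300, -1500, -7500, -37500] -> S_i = -60*5^i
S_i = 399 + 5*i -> [399, 404, 409, 414, 419]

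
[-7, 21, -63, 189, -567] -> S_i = -7*-3^i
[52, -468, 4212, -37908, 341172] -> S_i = 52*-9^i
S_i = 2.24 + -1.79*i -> [2.24, 0.45, -1.34, -3.13, -4.92]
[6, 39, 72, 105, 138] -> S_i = 6 + 33*i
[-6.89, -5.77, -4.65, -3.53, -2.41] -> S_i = -6.89 + 1.12*i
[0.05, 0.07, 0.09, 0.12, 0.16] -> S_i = 0.05*1.34^i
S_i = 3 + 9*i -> [3, 12, 21, 30, 39]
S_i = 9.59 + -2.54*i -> [9.59, 7.05, 4.51, 1.97, -0.57]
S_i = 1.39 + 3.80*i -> [1.39, 5.19, 8.99, 12.79, 16.59]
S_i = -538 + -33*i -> [-538, -571, -604, -637, -670]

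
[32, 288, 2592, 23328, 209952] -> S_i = 32*9^i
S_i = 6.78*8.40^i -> [6.78, 56.95, 478.4, 4018.53, 33755.68]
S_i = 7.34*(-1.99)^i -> [7.34, -14.61, 29.07, -57.84, 115.11]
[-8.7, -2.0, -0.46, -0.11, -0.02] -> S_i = -8.70*0.23^i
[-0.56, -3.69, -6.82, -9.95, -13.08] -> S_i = -0.56 + -3.13*i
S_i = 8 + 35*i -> [8, 43, 78, 113, 148]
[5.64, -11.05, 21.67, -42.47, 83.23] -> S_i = 5.64*(-1.96)^i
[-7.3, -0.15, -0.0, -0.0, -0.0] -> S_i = -7.30*0.02^i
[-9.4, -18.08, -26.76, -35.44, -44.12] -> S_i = -9.40 + -8.68*i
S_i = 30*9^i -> [30, 270, 2430, 21870, 196830]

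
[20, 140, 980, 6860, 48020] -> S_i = 20*7^i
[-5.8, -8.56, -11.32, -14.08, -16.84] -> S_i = -5.80 + -2.76*i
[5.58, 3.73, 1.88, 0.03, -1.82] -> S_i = 5.58 + -1.85*i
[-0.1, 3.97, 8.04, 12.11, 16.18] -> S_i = -0.10 + 4.07*i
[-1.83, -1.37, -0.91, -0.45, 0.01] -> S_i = -1.83 + 0.46*i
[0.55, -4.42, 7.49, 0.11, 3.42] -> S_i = Random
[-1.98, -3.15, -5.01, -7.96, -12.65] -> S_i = -1.98*1.59^i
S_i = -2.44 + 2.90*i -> [-2.44, 0.46, 3.36, 6.26, 9.16]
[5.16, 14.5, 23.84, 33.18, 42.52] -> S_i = 5.16 + 9.34*i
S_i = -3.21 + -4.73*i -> [-3.21, -7.94, -12.67, -17.4, -22.13]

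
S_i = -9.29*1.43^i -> [-9.29, -13.28, -19.0, -27.17, -38.85]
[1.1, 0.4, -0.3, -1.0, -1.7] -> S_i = 1.10 + -0.70*i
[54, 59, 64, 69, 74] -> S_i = 54 + 5*i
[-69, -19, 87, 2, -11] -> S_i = Random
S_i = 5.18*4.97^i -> [5.18, 25.74, 127.95, 635.91, 3160.5]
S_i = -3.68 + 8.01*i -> [-3.68, 4.33, 12.34, 20.35, 28.36]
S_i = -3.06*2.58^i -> [-3.06, -7.89, -20.37, -52.55, -135.58]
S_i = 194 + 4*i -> [194, 198, 202, 206, 210]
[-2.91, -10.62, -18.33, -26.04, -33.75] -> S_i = -2.91 + -7.71*i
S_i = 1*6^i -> [1, 6, 36, 216, 1296]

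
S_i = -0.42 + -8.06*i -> [-0.42, -8.48, -16.54, -24.6, -32.66]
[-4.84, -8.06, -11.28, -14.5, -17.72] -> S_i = -4.84 + -3.22*i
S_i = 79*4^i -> [79, 316, 1264, 5056, 20224]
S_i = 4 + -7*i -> [4, -3, -10, -17, -24]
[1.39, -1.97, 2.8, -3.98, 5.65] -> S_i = 1.39*(-1.42)^i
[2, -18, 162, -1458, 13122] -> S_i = 2*-9^i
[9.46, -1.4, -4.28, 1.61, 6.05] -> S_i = Random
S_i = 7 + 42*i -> [7, 49, 91, 133, 175]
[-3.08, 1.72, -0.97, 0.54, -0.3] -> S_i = -3.08*(-0.56)^i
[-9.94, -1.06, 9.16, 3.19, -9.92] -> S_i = Random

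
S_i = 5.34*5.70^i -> [5.34, 30.44, 173.5, 988.93, 5636.9]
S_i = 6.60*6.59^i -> [6.6, 43.49, 286.63, 1888.86, 12447.6]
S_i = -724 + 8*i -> [-724, -716, -708, -700, -692]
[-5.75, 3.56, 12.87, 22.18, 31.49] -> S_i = -5.75 + 9.31*i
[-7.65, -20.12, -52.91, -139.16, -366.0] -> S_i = -7.65*2.63^i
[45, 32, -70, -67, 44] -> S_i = Random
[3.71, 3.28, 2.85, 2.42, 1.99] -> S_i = 3.71 + -0.43*i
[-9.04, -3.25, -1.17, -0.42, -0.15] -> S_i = -9.04*0.36^i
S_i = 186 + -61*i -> [186, 125, 64, 3, -58]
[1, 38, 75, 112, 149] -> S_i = 1 + 37*i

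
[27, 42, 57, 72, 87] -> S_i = 27 + 15*i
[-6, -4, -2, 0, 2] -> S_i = -6 + 2*i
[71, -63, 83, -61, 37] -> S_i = Random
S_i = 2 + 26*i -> [2, 28, 54, 80, 106]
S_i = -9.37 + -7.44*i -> [-9.37, -16.81, -24.25, -31.69, -39.13]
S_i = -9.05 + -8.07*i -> [-9.05, -17.12, -25.19, -33.26, -41.33]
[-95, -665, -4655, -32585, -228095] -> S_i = -95*7^i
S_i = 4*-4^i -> [4, -16, 64, -256, 1024]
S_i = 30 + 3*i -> [30, 33, 36, 39, 42]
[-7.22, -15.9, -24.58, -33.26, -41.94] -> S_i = -7.22 + -8.68*i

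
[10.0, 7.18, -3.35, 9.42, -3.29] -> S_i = Random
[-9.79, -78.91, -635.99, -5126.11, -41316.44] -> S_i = -9.79*8.06^i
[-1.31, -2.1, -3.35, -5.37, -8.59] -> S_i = -1.31*1.60^i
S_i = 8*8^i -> [8, 64, 512, 4096, 32768]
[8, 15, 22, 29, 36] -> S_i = 8 + 7*i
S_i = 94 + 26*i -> [94, 120, 146, 172, 198]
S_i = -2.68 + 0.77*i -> [-2.68, -1.91, -1.14, -0.37, 0.4]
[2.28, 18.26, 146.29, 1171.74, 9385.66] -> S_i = 2.28*8.01^i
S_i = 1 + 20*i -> [1, 21, 41, 61, 81]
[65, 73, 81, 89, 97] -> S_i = 65 + 8*i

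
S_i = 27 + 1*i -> [27, 28, 29, 30, 31]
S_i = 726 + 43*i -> [726, 769, 812, 855, 898]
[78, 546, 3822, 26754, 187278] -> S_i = 78*7^i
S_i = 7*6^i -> [7, 42, 252, 1512, 9072]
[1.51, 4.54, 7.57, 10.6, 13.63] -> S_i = 1.51 + 3.03*i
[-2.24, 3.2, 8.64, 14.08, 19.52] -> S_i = -2.24 + 5.44*i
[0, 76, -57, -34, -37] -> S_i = Random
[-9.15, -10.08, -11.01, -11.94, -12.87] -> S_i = -9.15 + -0.93*i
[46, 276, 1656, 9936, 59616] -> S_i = 46*6^i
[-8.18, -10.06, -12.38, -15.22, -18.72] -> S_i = -8.18*1.23^i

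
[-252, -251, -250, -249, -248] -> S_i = -252 + 1*i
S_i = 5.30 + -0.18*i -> [5.3, 5.12, 4.94, 4.76, 4.58]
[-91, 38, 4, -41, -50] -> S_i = Random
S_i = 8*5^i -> [8, 40, 200, 1000, 5000]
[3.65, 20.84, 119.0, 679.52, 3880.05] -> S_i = 3.65*5.71^i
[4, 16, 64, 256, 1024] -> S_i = 4*4^i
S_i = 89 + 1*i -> [89, 90, 91, 92, 93]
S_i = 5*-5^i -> [5, -25, 125, -625, 3125]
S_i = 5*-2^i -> [5, -10, 20, -40, 80]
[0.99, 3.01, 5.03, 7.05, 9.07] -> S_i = 0.99 + 2.02*i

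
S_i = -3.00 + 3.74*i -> [-3.0, 0.74, 4.48, 8.22, 11.96]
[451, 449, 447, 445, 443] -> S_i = 451 + -2*i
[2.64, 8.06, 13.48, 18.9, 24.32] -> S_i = 2.64 + 5.42*i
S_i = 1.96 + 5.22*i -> [1.96, 7.18, 12.4, 17.62, 22.84]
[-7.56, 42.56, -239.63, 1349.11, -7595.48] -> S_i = -7.56*(-5.63)^i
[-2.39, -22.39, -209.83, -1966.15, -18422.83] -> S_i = -2.39*9.37^i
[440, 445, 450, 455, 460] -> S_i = 440 + 5*i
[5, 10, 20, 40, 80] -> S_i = 5*2^i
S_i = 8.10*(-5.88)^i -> [8.1, -47.63, 280.05, -1646.71, 9682.65]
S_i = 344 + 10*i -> [344, 354, 364, 374, 384]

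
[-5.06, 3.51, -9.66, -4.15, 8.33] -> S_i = Random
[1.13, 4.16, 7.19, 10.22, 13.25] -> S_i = 1.13 + 3.03*i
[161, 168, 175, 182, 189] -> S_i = 161 + 7*i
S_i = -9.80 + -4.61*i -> [-9.8, -14.41, -19.02, -23.63, -28.24]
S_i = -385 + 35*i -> [-385, -350, -315, -280, -245]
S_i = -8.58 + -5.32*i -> [-8.58, -13.9, -19.22, -24.54, -29.86]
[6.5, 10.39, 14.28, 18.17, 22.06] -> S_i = 6.50 + 3.89*i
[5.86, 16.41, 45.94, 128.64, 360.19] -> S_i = 5.86*2.80^i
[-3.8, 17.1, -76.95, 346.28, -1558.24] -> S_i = -3.80*(-4.50)^i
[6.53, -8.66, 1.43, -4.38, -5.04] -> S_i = Random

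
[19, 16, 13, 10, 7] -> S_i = 19 + -3*i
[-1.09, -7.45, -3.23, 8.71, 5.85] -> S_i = Random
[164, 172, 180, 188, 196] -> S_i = 164 + 8*i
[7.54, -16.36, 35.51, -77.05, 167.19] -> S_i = 7.54*(-2.17)^i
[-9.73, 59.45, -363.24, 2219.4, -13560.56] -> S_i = -9.73*(-6.11)^i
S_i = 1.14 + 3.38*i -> [1.14, 4.52, 7.9, 11.28, 14.66]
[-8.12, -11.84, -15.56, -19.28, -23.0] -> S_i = -8.12 + -3.72*i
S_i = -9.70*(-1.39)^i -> [-9.7, 13.48, -18.74, 26.05, -36.21]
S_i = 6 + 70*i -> [6, 76, 146, 216, 286]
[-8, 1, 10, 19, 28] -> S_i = -8 + 9*i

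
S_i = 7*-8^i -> [7, -56, 448, -3584, 28672]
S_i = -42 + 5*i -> [-42, -37, -32, -27, -22]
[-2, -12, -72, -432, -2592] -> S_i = -2*6^i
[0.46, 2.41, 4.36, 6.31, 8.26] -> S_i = 0.46 + 1.95*i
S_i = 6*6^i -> [6, 36, 216, 1296, 7776]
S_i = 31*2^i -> [31, 62, 124, 248, 496]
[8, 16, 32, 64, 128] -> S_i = 8*2^i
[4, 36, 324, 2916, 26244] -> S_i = 4*9^i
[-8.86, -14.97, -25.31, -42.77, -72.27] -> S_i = -8.86*1.69^i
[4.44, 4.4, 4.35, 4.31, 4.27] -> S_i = 4.44*0.99^i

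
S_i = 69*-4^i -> [69, -276, 1104, -4416, 17664]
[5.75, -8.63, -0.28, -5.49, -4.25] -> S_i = Random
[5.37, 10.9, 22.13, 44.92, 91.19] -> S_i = 5.37*2.03^i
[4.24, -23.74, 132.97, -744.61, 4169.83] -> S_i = 4.24*(-5.60)^i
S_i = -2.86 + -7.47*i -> [-2.86, -10.33, -17.8, -25.27, -32.74]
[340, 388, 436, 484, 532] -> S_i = 340 + 48*i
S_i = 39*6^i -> [39, 234, 1404, 8424, 50544]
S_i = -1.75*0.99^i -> [-1.75, -1.73, -1.72, -1.7, -1.68]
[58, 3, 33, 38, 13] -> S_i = Random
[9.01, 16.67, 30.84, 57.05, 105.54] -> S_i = 9.01*1.85^i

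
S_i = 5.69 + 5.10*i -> [5.69, 10.79, 15.89, 20.99, 26.09]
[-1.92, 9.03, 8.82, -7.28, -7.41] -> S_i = Random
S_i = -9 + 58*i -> [-9, 49, 107, 165, 223]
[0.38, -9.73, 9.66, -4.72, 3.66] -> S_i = Random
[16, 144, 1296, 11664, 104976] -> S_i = 16*9^i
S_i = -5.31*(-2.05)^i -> [-5.31, 10.89, -22.32, 45.75, -93.78]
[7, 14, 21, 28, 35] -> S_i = 7 + 7*i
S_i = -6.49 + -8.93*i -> [-6.49, -15.42, -24.35, -33.28, -42.21]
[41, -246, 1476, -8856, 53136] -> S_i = 41*-6^i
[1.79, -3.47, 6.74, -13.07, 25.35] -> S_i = 1.79*(-1.94)^i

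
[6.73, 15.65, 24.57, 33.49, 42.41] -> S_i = 6.73 + 8.92*i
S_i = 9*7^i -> [9, 63, 441, 3087, 21609]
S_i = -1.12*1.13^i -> [-1.12, -1.27, -1.43, -1.62, -1.83]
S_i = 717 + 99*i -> [717, 816, 915, 1014, 1113]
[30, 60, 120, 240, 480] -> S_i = 30*2^i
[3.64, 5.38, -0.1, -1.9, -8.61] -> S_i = Random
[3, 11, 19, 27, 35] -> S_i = 3 + 8*i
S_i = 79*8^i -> [79, 632, 5056, 40448, 323584]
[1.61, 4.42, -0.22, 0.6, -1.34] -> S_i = Random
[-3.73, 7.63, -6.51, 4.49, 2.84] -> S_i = Random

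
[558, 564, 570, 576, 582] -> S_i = 558 + 6*i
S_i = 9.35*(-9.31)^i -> [9.35, -87.05, 810.42, -7545.02, 70244.18]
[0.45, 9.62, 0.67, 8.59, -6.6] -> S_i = Random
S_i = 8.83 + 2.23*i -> [8.83, 11.06, 13.29, 15.52, 17.75]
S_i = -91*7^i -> [-91, -637, -4459, -31213, -218491]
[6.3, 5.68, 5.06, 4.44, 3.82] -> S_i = 6.30 + -0.62*i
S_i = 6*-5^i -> [6, -30, 150, -750, 3750]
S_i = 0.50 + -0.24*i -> [0.5, 0.26, 0.02, -0.22, -0.46]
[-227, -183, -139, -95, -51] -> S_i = -227 + 44*i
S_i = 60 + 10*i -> [60, 70, 80, 90, 100]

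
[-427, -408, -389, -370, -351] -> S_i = -427 + 19*i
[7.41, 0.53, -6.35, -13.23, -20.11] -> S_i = 7.41 + -6.88*i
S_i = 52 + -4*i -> [52, 48, 44, 40, 36]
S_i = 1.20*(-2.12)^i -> [1.2, -2.54, 5.39, -11.43, 24.24]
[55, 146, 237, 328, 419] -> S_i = 55 + 91*i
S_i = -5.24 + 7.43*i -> [-5.24, 2.19, 9.62, 17.05, 24.48]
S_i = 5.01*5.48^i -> [5.01, 27.45, 150.45, 824.48, 4518.14]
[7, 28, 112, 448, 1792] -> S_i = 7*4^i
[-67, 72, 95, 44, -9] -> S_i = Random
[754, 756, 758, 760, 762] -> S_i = 754 + 2*i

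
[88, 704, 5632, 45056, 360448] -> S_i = 88*8^i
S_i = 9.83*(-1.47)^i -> [9.83, -14.45, 21.24, -31.23, 45.9]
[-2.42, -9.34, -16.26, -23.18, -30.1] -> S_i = -2.42 + -6.92*i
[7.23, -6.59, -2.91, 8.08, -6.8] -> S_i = Random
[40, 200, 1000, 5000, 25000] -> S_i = 40*5^i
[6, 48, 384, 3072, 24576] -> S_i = 6*8^i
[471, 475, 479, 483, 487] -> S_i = 471 + 4*i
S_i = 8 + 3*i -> [8, 11, 14, 17, 20]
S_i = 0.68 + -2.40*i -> [0.68, -1.72, -4.12, -6.52, -8.92]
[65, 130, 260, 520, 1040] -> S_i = 65*2^i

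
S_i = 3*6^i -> [3, 18, 108, 648, 3888]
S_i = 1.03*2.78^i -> [1.03, 2.86, 7.96, 22.13, 61.52]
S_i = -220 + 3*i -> [-220, -217, -214, -211, -208]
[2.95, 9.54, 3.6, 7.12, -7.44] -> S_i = Random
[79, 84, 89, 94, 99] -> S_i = 79 + 5*i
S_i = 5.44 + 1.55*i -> [5.44, 6.99, 8.54, 10.09, 11.64]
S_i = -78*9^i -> [-78, -702, -6318, -56862, -511758]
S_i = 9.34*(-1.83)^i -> [9.34, -17.09, 31.28, -57.24, 104.75]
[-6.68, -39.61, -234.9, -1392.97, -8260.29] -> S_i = -6.68*5.93^i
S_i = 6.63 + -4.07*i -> [6.63, 2.56, -1.51, -5.58, -9.65]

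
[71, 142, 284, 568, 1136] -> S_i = 71*2^i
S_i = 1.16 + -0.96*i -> [1.16, 0.2, -0.76, -1.72, -2.68]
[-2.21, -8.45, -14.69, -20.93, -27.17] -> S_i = -2.21 + -6.24*i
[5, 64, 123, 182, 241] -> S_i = 5 + 59*i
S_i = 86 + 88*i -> [86, 174, 262, 350, 438]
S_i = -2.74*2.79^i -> [-2.74, -7.64, -21.33, -59.51, -166.02]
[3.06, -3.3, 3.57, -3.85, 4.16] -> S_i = 3.06*(-1.08)^i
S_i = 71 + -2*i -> [71, 69, 67, 65, 63]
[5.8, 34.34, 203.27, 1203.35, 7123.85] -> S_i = 5.80*5.92^i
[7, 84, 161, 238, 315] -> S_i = 7 + 77*i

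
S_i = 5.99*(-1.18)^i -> [5.99, -7.07, 8.34, -9.84, 11.61]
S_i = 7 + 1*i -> [7, 8, 9, 10, 11]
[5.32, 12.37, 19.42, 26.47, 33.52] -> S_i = 5.32 + 7.05*i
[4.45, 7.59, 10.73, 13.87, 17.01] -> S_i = 4.45 + 3.14*i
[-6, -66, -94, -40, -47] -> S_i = Random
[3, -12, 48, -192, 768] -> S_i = 3*-4^i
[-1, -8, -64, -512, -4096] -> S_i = -1*8^i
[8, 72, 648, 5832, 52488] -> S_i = 8*9^i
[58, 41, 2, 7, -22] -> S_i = Random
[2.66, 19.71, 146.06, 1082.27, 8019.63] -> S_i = 2.66*7.41^i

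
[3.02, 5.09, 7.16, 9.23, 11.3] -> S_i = 3.02 + 2.07*i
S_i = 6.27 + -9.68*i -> [6.27, -3.41, -13.09, -22.77, -32.45]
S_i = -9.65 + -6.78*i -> [-9.65, -16.43, -23.21, -29.99, -36.77]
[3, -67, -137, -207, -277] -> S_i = 3 + -70*i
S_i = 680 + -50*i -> [680, 630, 580, 530, 480]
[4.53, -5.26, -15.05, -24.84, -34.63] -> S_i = 4.53 + -9.79*i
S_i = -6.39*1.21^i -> [-6.39, -7.73, -9.36, -11.32, -13.7]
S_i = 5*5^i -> [5, 25, 125, 625, 3125]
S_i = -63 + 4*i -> [-63, -59, -55, -51, -47]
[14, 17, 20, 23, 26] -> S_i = 14 + 3*i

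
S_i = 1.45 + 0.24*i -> [1.45, 1.69, 1.93, 2.17, 2.41]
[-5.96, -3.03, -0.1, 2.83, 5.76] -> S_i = -5.96 + 2.93*i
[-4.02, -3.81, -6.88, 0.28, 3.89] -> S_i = Random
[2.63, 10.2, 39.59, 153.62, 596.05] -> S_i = 2.63*3.88^i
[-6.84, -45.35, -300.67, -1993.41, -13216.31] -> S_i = -6.84*6.63^i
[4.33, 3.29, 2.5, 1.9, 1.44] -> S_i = 4.33*0.76^i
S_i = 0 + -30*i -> [0, -30, -60, -90, -120]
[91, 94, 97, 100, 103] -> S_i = 91 + 3*i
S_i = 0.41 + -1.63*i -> [0.41, -1.22, -2.85, -4.48, -6.11]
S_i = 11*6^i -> [11, 66, 396, 2376, 14256]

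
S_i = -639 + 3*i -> [-639, -636, -633, -630, -627]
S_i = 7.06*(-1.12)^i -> [7.06, -7.91, 8.86, -9.92, 11.11]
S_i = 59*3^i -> [59, 177, 531, 1593, 4779]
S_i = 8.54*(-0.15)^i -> [8.54, -1.28, 0.19, -0.03, 0.0]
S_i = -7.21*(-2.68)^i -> [-7.21, 19.32, -51.79, 138.78, -371.94]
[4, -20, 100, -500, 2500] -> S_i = 4*-5^i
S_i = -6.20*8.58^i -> [-6.2, -53.2, -456.42, -3916.1, -33600.12]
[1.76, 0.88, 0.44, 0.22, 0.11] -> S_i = 1.76*0.50^i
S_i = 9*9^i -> [9, 81, 729, 6561, 59049]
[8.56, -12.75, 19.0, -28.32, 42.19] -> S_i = 8.56*(-1.49)^i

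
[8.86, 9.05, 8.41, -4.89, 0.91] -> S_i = Random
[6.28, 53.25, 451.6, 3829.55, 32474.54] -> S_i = 6.28*8.48^i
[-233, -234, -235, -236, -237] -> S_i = -233 + -1*i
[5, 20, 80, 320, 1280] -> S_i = 5*4^i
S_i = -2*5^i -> [-2, -10, -50, -250, -1250]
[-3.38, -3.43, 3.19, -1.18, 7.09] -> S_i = Random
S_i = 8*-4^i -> [8, -32, 128, -512, 2048]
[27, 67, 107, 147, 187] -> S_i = 27 + 40*i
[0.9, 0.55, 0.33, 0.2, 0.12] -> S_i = 0.90*0.61^i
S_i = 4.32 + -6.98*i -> [4.32, -2.66, -9.64, -16.62, -23.6]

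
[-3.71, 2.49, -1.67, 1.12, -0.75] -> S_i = -3.71*(-0.67)^i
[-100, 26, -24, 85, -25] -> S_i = Random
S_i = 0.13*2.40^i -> [0.13, 0.31, 0.75, 1.8, 4.31]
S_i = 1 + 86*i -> [1, 87, 173, 259, 345]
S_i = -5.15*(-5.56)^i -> [-5.15, 28.63, -159.21, 885.18, -4921.6]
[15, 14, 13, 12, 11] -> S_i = 15 + -1*i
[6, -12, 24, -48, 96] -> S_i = 6*-2^i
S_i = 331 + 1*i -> [331, 332, 333, 334, 335]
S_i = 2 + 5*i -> [2, 7, 12, 17, 22]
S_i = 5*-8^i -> [5, -40, 320, -2560, 20480]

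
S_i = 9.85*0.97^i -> [9.85, 9.55, 9.27, 8.99, 8.72]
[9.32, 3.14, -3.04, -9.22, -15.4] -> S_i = 9.32 + -6.18*i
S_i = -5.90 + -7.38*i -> [-5.9, -13.28, -20.66, -28.04, -35.42]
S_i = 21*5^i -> [21, 105, 525, 2625, 13125]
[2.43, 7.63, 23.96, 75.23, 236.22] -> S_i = 2.43*3.14^i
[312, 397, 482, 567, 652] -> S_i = 312 + 85*i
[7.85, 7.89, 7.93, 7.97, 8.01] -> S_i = 7.85 + 0.04*i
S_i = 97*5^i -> [97, 485, 2425, 12125, 60625]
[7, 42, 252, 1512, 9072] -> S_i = 7*6^i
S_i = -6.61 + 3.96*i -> [-6.61, -2.65, 1.31, 5.27, 9.23]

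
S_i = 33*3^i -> [33, 99, 297, 891, 2673]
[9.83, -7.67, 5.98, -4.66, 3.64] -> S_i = 9.83*(-0.78)^i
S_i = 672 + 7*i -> [672, 679, 686, 693, 700]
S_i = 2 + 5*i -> [2, 7, 12, 17, 22]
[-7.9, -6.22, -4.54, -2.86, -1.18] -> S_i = -7.90 + 1.68*i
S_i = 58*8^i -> [58, 464, 3712, 29696, 237568]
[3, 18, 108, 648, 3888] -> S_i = 3*6^i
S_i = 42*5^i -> [42, 210, 1050, 5250, 26250]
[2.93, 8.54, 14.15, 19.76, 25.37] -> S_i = 2.93 + 5.61*i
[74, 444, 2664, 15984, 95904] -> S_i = 74*6^i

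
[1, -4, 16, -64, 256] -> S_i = 1*-4^i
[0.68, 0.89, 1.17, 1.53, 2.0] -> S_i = 0.68*1.31^i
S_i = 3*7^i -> [3, 21, 147, 1029, 7203]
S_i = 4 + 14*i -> [4, 18, 32, 46, 60]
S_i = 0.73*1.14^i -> [0.73, 0.83, 0.95, 1.08, 1.23]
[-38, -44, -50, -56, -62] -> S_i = -38 + -6*i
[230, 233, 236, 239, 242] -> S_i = 230 + 3*i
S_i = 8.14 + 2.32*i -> [8.14, 10.46, 12.78, 15.1, 17.42]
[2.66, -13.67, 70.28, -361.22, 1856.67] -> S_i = 2.66*(-5.14)^i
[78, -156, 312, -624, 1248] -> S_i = 78*-2^i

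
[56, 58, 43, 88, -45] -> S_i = Random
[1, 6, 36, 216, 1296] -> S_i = 1*6^i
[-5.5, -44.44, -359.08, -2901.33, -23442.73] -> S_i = -5.50*8.08^i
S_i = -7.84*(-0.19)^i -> [-7.84, 1.49, -0.28, 0.05, -0.01]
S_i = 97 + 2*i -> [97, 99, 101, 103, 105]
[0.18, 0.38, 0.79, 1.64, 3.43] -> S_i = 0.18*2.09^i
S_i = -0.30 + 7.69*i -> [-0.3, 7.39, 15.08, 22.77, 30.46]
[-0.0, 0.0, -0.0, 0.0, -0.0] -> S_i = -0.00*(-0.95)^i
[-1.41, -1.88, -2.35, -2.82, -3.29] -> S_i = -1.41 + -0.47*i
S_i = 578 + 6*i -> [578, 584, 590, 596, 602]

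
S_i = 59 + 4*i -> [59, 63, 67, 71, 75]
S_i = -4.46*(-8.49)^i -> [-4.46, 37.87, -321.48, 2729.34, -23172.11]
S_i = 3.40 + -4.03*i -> [3.4, -0.63, -4.66, -8.69, -12.72]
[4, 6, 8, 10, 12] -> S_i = 4 + 2*i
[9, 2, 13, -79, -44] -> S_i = Random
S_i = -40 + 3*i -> [-40, -37, -34, -31, -28]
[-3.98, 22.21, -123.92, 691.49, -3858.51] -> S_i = -3.98*(-5.58)^i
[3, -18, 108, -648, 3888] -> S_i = 3*-6^i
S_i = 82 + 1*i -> [82, 83, 84, 85, 86]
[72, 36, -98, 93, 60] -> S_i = Random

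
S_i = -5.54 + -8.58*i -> [-5.54, -14.12, -22.7, -31.28, -39.86]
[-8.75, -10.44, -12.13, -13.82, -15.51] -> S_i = -8.75 + -1.69*i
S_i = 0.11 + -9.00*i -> [0.11, -8.89, -17.89, -26.89, -35.89]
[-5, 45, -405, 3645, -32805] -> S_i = -5*-9^i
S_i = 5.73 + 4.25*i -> [5.73, 9.98, 14.23, 18.48, 22.73]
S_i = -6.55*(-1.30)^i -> [-6.55, 8.52, -11.07, 14.39, -18.71]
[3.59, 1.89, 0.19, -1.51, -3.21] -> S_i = 3.59 + -1.70*i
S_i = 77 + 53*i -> [77, 130, 183, 236, 289]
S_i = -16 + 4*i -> [-16, -12, -8, -4, 0]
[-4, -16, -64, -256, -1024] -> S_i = -4*4^i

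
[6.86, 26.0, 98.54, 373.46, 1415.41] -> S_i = 6.86*3.79^i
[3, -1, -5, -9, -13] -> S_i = 3 + -4*i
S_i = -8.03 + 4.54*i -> [-8.03, -3.49, 1.05, 5.59, 10.13]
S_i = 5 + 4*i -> [5, 9, 13, 17, 21]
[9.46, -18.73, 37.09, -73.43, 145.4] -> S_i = 9.46*(-1.98)^i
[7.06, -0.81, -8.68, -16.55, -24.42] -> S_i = 7.06 + -7.87*i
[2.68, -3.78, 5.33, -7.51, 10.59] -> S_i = 2.68*(-1.41)^i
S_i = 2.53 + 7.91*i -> [2.53, 10.44, 18.35, 26.26, 34.17]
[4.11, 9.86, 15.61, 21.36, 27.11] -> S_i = 4.11 + 5.75*i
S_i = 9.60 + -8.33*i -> [9.6, 1.27, -7.06, -15.39, -23.72]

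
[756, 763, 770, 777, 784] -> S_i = 756 + 7*i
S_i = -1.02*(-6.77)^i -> [-1.02, 6.91, -46.75, 316.49, -2142.67]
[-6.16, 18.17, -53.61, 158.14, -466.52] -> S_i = -6.16*(-2.95)^i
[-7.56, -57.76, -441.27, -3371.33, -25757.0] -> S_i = -7.56*7.64^i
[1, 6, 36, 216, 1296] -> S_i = 1*6^i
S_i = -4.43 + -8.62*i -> [-4.43, -13.05, -21.67, -30.29, -38.91]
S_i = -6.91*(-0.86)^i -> [-6.91, 5.94, -5.11, 4.4, -3.78]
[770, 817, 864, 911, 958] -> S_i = 770 + 47*i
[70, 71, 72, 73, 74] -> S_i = 70 + 1*i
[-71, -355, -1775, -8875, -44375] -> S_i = -71*5^i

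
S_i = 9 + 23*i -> [9, 32, 55, 78, 101]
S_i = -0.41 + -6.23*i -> [-0.41, -6.64, -12.87, -19.1, -25.33]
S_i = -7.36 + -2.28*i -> [-7.36, -9.64, -11.92, -14.2, -16.48]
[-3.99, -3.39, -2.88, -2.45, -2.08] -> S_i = -3.99*0.85^i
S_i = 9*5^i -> [9, 45, 225, 1125, 5625]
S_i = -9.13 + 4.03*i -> [-9.13, -5.1, -1.07, 2.96, 6.99]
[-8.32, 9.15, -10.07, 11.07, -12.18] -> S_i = -8.32*(-1.10)^i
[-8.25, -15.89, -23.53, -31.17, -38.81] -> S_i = -8.25 + -7.64*i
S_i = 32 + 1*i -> [32, 33, 34, 35, 36]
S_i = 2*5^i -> [2, 10, 50, 250, 1250]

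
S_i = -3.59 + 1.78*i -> [-3.59, -1.81, -0.03, 1.75, 3.53]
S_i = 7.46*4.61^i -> [7.46, 34.39, 158.54, 730.87, 3369.32]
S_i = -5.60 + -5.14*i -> [-5.6, -10.74, -15.88, -21.02, -26.16]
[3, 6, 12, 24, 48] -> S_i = 3*2^i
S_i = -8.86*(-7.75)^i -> [-8.86, 68.66, -532.15, 4124.19, -31962.48]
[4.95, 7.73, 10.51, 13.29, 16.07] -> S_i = 4.95 + 2.78*i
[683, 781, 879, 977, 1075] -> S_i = 683 + 98*i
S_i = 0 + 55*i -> [0, 55, 110, 165, 220]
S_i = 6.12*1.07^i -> [6.12, 6.55, 7.01, 7.5, 8.02]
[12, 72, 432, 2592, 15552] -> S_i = 12*6^i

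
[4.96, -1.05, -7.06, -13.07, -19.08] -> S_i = 4.96 + -6.01*i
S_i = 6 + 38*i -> [6, 44, 82, 120, 158]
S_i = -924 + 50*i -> [-924, -874, -824, -774, -724]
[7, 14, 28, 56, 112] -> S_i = 7*2^i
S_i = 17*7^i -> [17, 119, 833, 5831, 40817]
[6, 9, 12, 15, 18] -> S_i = 6 + 3*i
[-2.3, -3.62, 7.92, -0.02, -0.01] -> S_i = Random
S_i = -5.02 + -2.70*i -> [-5.02, -7.72, -10.42, -13.12, -15.82]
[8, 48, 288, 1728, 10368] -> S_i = 8*6^i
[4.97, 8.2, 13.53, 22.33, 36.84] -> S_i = 4.97*1.65^i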